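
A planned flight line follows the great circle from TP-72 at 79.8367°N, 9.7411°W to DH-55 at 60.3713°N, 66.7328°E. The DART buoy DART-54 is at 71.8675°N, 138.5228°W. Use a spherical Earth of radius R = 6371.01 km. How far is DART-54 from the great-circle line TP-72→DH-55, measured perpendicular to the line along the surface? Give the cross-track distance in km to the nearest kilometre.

δ₁₃ = central angle TP-72→DART-54 = 0.448656 rad  (haversine)
θ₁₃ = bearing TP-72→DART-54 = 325.992°,  θ₁₂ = bearing TP-72→DH-55 = 85.294°
dₓₜ = R·arcsin(sin δ₁₃ · sin(θ₁₃ − θ₁₂)) = 6371.01·arcsin(0.43375·sin(240.698°)) = -2471.386 km
|dₓₜ| = 2471.386 km

2471 km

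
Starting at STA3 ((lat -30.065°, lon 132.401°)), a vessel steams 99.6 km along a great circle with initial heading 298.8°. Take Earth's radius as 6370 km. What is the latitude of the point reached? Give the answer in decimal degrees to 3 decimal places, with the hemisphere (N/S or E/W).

δ = d/R = 99.6/6370 = 0.015636 rad
φ₂ = arcsin(sin φ₁ cos δ + cos φ₁ sin δ cos θ)
   = arcsin(-0.50098·0.99988 + 0.86546·0.01564·0.48175) = -29.63033°
λ₂ = λ₁ + atan2(sin θ sin δ cos φ₁, cos δ − sin φ₁ sin φ₂) = 131.49784°

29.630°S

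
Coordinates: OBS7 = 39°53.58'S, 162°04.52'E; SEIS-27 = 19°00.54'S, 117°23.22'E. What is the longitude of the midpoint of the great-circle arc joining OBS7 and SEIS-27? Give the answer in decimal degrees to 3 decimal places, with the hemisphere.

OBS7: φ = -39.89300°, λ = +162.07533°
SEIS-27: φ = -19.00900°, λ = +117.38700°
Bx = cos φ₂ cos Δλ = 0.672173,  By = cos φ₂ sin Δλ = -0.664900
φₘ = atan2(sin φ₁ + sin φ₂, √((cos φ₁ + Bx)² + By²)) = -31.38000°
λₘ = λ₁ + atan2(By, cos φ₁ + Bx) = 137.28202°

137.282°E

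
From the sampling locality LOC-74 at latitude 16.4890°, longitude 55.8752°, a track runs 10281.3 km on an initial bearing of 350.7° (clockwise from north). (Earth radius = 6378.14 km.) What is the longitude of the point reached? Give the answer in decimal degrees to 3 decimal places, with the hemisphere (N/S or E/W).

97.301°W

δ = d/R = 10281.3/6378.14 = 1.611959 rad
φ₂ = arcsin(sin φ₁ cos δ + cos φ₁ sin δ cos θ)
   = arcsin(0.28383·-0.04115 + 0.95887·0.99915·0.98686) = 69.03338°
λ₂ = λ₁ + atan2(sin θ sin δ cos φ₁, cos δ − sin φ₁ sin φ₂) = -97.30110°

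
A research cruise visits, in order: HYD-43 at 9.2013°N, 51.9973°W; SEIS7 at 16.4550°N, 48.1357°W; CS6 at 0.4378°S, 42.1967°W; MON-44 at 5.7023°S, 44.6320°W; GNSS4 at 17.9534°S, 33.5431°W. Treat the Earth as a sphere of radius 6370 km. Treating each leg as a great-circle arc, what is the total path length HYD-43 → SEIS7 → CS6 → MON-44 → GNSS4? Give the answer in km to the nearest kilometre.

5359 km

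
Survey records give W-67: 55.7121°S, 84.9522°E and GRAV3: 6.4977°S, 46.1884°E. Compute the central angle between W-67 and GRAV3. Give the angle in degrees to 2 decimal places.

58.00°

Δφ = 49.2144°,  Δλ = -38.7638°
a = sin²(Δφ/2) + cos φ₁ cos φ₂ sin²(Δλ/2) = 0.235030
c = 2·arcsin(√a) = 1.012266 rad = 57.9986°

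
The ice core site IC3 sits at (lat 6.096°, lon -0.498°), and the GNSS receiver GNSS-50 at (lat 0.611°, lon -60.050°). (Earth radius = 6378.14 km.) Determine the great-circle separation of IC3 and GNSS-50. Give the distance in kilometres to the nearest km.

6642 km

Δφ = -5.4850°,  Δλ = -59.5520°
a = sin²(Δφ/2) + cos φ₁ cos φ₂ sin²(Δλ/2) = 0.247503
c = 2·arcsin(√a) = 1.041421 rad = 59.6690°
d = R·c = 6378.14 × 1.041421 = 6642.3 km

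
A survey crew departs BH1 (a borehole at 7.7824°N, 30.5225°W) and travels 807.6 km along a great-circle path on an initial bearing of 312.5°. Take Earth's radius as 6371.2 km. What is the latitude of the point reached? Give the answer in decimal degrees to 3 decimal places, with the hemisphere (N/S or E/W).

12.647°N

δ = d/R = 807.6/6371.2 = 0.126758 rad
φ₂ = arcsin(sin φ₁ cos δ + cos φ₁ sin δ cos θ)
   = arcsin(0.13541·0.99198 + 0.99079·0.12642·0.67559) = 12.64710°
λ₂ = λ₁ + atan2(sin θ sin δ cos φ₁, cos δ − sin φ₁ sin φ₂) = -36.00394°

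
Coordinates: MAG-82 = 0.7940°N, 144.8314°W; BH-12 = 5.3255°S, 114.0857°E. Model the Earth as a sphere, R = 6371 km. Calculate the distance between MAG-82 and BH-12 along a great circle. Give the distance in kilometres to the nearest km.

Δφ = -6.1195°,  Δλ = -101.0829°
a = sin²(Δφ/2) + cos φ₁ cos φ₂ sin²(Δλ/2) = 0.596334
c = 2·arcsin(√a) = 1.764676 rad = 101.1085°
d = R·c = 6371 × 1.764676 = 11242.7 km

11243 km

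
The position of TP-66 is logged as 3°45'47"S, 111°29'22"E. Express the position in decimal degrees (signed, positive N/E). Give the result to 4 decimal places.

lat: 3.7631° S → -3.7631°
lon: 111.4894° E → +111.4894°

-3.7631°, +111.4894°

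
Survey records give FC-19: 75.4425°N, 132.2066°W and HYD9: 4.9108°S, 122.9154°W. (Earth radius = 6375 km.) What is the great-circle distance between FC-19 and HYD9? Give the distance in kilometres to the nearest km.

Δφ = -80.3533°,  Δλ = 9.2912°
a = sin²(Δφ/2) + cos φ₁ cos φ₂ sin²(Δλ/2) = 0.417857
c = 2·arcsin(√a) = 1.405761 rad = 80.5442°
d = R·c = 6375 × 1.405761 = 8961.7 km

8962 km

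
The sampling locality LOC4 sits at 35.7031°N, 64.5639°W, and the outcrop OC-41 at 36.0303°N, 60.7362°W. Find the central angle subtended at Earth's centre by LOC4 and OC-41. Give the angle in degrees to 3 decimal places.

3.119°

Δφ = 0.3272°,  Δλ = 3.8277°
a = sin²(Δφ/2) + cos φ₁ cos φ₂ sin²(Δλ/2) = 0.000741
c = 2·arcsin(√a) = 0.054435 rad = 3.1189°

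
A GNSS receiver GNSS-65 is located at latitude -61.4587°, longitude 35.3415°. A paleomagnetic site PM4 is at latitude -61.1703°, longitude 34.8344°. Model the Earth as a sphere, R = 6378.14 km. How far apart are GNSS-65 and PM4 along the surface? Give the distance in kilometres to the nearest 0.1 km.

Δφ = 0.2884°,  Δλ = -0.5071°
a = sin²(Δφ/2) + cos φ₁ cos φ₂ sin²(Δλ/2) = 0.000011
c = 2·arcsin(√a) = 0.006587 rad = 0.3774°
d = R·c = 6378.14 × 0.006587 = 42.0 km

42.0 km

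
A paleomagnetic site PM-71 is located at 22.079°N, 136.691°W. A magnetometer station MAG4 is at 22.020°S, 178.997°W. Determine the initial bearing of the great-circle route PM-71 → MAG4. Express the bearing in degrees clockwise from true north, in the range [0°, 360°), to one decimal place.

Δλ = -42.3060°
y = sin Δλ · cos φ₂ = -0.623990
x = cos φ₁ sin φ₂ − sin φ₁ cos φ₂ cos Δλ = -0.605146
θ = atan2(y, x) = -134.1217° → 225.8783° (mod 360°)

225.9°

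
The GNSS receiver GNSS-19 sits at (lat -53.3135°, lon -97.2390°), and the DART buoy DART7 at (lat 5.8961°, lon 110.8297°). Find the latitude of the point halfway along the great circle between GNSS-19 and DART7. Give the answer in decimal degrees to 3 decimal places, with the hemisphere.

52.037°S

Bx = cos φ₂ cos Δλ = -0.877716,  By = cos φ₂ sin Δλ = -0.468041
φₘ = atan2(sin φ₁ + sin φ₂, √((cos φ₁ + Bx)² + By²)) = -52.03685°
λₘ = λ₁ + atan2(By, cos φ₁ + Bx) = 141.84629°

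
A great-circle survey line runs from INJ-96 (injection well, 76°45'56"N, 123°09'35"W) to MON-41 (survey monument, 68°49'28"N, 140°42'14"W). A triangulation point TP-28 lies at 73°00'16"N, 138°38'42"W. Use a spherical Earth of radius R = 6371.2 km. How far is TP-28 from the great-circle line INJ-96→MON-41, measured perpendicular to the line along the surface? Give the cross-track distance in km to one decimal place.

136.0 km

INJ-96: φ = +76.76556°, λ = -123.15972°
MON-41: φ = +68.82444°, λ = -140.70389°
TP-28: φ = +73.00444°, λ = -138.64500°
δ₁₃ = central angle INJ-96→TP-28 = 0.095775 rad  (haversine)
θ₁₃ = bearing INJ-96→TP-28 = 234.694°,  θ₁₂ = bearing INJ-96→MON-41 = 221.797°
dₓₜ = R·arcsin(sin δ₁₃ · sin(θ₁₃ − θ₁₂)) = 6371.2·arcsin(0.09563·sin(12.897°)) = 136.003 km
|dₓₜ| = 136.003 km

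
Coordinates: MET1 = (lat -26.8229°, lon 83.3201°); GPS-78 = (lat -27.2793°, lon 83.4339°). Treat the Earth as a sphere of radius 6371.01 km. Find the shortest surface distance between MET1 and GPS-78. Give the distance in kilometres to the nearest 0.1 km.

Δφ = -0.4564°,  Δλ = 0.1138°
a = sin²(Δφ/2) + cos φ₁ cos φ₂ sin²(Δλ/2) = 0.000017
c = 2·arcsin(√a) = 0.008160 rad = 0.4675°
d = R·c = 6371.01 × 0.008160 = 52.0 km

52.0 km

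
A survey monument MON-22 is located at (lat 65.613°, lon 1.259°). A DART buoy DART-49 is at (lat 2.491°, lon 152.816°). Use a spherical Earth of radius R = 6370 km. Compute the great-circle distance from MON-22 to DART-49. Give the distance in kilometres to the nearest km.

12102 km

Δφ = -63.1220°,  Δλ = 151.5570°
a = sin²(Δφ/2) + cos φ₁ cos φ₂ sin²(Δλ/2) = 0.661565
c = 2·arcsin(√a) = 1.899831 rad = 108.8523°
d = R·c = 6370 × 1.899831 = 12101.9 km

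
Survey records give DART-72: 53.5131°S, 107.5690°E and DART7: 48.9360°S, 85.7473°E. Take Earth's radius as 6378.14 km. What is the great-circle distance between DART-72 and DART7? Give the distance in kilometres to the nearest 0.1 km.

1596.9 km

Δφ = 4.5771°,  Δλ = -21.8217°
a = sin²(Δφ/2) + cos φ₁ cos φ₂ sin²(Δλ/2) = 0.015589
c = 2·arcsin(√a) = 0.250369 rad = 14.3451°
d = R·c = 6378.14 × 0.250369 = 1596.9 km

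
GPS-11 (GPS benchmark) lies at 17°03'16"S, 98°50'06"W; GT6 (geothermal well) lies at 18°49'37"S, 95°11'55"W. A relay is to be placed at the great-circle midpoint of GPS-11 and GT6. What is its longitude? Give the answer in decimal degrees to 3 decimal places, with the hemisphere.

97.026°W

GPS-11: φ = -17.05444°, λ = -98.83500°
GT6: φ = -18.82694°, λ = -95.19861°
Bx = cos φ₂ cos Δλ = 0.944592,  By = cos φ₂ sin Δλ = 0.060031
φₘ = atan2(sin φ₁ + sin φ₂, √((cos φ₁ + Bx)² + By²)) = -17.94915°
λₘ = λ₁ + atan2(By, cos φ₁ + Bx) = -97.02592°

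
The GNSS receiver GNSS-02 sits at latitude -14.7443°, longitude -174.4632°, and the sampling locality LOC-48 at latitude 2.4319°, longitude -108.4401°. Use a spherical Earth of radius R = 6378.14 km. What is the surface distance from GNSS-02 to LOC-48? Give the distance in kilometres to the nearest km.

7520 km

Δφ = 17.1762°,  Δλ = 66.0231°
a = sin²(Δφ/2) + cos φ₁ cos φ₂ sin²(Δλ/2) = 0.309083
c = 2·arcsin(√a) = 1.179016 rad = 67.5527°
d = R·c = 6378.14 × 1.179016 = 7519.9 km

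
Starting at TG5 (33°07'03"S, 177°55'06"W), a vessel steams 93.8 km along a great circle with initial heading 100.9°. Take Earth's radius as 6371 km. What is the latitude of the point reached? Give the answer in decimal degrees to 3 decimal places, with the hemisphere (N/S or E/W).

33.273°S

TG5: φ = -33.11750°, λ = -177.91833°
δ = d/R = 93.8/6371 = 0.014723 rad
φ₂ = arcsin(sin φ₁ cos δ + cos φ₁ sin δ cos θ)
   = arcsin(-0.54636·0.99989 + 0.83755·0.01472·-0.18910) = -33.27310°
λ₂ = λ₁ + atan2(sin θ sin δ cos φ₁, cos δ − sin φ₁ sin φ₂) = -176.92755°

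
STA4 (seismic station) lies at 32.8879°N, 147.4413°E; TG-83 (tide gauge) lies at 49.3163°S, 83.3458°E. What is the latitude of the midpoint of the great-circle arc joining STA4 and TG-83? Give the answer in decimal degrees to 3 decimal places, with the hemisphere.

9.636°S

Bx = cos φ₂ cos Δλ = 0.284790,  By = cos φ₂ sin Δλ = -0.586384
φₘ = atan2(sin φ₁ + sin φ₂, √((cos φ₁ + Bx)² + By²)) = -9.63593°
λₘ = λ₁ + atan2(By, cos φ₁ + Bx) = 119.90148°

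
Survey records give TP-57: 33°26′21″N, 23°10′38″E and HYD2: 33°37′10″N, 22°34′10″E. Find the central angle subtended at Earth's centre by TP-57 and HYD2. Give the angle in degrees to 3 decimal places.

TP-57: φ = +33.43917°, λ = +23.17722°
HYD2: φ = +33.61944°, λ = +22.56944°
Δφ = 0.1803°,  Δλ = -0.6078°
a = sin²(Δφ/2) + cos φ₁ cos φ₂ sin²(Δλ/2) = 0.000022
c = 2·arcsin(√a) = 0.009386 rad = 0.5378°

0.538°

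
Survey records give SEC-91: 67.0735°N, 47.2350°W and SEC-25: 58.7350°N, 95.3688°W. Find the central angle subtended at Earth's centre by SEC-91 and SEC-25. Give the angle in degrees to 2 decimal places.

Δφ = -8.3385°,  Δλ = -48.1338°
a = sin²(Δφ/2) + cos φ₁ cos φ₂ sin²(Δλ/2) = 0.038908
c = 2·arcsin(√a) = 0.397107 rad = 22.7526°

22.75°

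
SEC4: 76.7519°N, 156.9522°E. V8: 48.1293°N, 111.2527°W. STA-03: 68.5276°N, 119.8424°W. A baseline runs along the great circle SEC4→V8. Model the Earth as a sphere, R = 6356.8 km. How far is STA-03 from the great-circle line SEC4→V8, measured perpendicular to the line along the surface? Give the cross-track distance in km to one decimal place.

410.0 km

δ₁₃ = central angle SEC4→STA-03 = 0.413419 rad  (haversine)
θ₁₃ = bearing SEC4→STA-03 = 64.792°,  θ₁₂ = bearing SEC4→V8 = 74.023°
dₓₜ = R·arcsin(sin δ₁₃ · sin(θ₁₃ − θ₁₂)) = 6356.8·arcsin(0.40174·sin(-9.232°)) = -409.981 km
|dₓₜ| = 409.981 km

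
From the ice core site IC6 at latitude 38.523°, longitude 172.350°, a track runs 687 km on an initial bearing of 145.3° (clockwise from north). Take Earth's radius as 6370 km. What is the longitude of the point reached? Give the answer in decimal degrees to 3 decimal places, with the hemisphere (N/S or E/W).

δ = d/R = 687/6370 = 0.107849 rad
φ₂ = arcsin(sin φ₁ cos δ + cos φ₁ sin δ cos θ)
   = arcsin(0.62283·0.99419 + 0.78236·0.10764·-0.82214) = 33.36527°
λ₂ = λ₁ + atan2(sin θ sin δ cos φ₁, cos δ − sin φ₁ sin φ₂) = 176.55758°

176.558°E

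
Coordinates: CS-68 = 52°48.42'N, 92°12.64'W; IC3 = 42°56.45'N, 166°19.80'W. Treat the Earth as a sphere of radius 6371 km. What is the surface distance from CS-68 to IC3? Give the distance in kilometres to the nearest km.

CS-68: φ = +52.80700°, λ = -92.21067°
IC3: φ = +42.94083°, λ = -166.33000°
Δφ = -9.8662°,  Δλ = -74.1193°
a = sin²(Δφ/2) + cos φ₁ cos φ₂ sin²(Δλ/2) = 0.168114
c = 2·arcsin(√a) = 0.844945 rad = 48.4118°
d = R·c = 6371 × 0.844945 = 5383.1 km

5383 km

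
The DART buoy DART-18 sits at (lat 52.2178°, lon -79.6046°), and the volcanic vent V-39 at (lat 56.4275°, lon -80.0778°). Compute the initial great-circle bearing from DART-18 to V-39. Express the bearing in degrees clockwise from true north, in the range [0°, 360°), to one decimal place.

Δλ = -0.4732°
y = sin Δλ · cos φ₂ = -0.004567
x = cos φ₁ sin φ₂ − sin φ₁ cos φ₂ cos Δλ = 0.073422
θ = atan2(y, x) = -3.5594° → 356.4406° (mod 360°)

356.4°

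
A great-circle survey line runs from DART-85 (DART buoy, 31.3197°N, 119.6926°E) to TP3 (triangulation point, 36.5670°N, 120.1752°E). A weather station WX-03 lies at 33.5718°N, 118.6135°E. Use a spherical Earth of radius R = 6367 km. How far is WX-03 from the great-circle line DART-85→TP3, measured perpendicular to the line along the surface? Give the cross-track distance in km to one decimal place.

δ₁₃ = central angle DART-85→WX-03 = 0.042397 rad  (haversine)
θ₁₃ = bearing DART-85→WX-03 = 338.271°,  θ₁₂ = bearing DART-85→TP3 = 4.230°
dₓₜ = R·arcsin(sin δ₁₃ · sin(θ₁₃ − θ₁₂)) = 6367·arcsin(0.04238·sin(334.042°)) = -118.131 km
|dₓₜ| = 118.131 km

118.1 km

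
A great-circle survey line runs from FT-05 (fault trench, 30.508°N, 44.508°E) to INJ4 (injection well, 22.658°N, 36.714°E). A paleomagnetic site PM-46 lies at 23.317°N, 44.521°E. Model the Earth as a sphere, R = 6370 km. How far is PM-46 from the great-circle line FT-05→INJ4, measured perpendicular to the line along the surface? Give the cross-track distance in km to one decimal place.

549.7 km

δ₁₃ = central angle FT-05→PM-46 = 0.125507 rad  (haversine)
θ₁₃ = bearing FT-05→PM-46 = 179.905°,  θ₁₂ = bearing FT-05→INJ4 = 223.418°
dₓₜ = R·arcsin(sin δ₁₃ · sin(θ₁₃ − θ₁₂)) = 6370·arcsin(0.12518·sin(-43.514°)) = -549.702 km
|dₓₜ| = 549.702 km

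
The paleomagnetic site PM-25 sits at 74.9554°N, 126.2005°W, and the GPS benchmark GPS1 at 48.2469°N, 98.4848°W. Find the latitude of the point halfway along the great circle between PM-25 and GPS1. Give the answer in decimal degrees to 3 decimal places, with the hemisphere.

Bx = cos φ₂ cos Δλ = 0.589518,  By = cos φ₂ sin Δλ = 0.309710
φₘ = atan2(sin φ₁ + sin φ₂, √((cos φ₁ + Bx)² + By²)) = 62.16572°
λₘ = λ₁ + atan2(By, cos φ₁ + Bx) = -106.16077°

62.166°N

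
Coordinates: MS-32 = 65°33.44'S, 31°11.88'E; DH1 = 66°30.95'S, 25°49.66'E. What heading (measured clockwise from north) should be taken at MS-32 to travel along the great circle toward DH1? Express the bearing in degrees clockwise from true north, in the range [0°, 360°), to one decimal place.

MS-32: φ = -65.55733°, λ = +31.19800°
DH1: φ = -66.51583°, λ = +25.82767°
Δλ = -5.3703°
y = sin Δλ · cos φ₂ = -0.037296
x = cos φ₁ sin φ₂ − sin φ₁ cos φ₂ cos Δλ = -0.018321
θ = atan2(y, x) = -116.1611° → 243.8389° (mod 360°)

243.8°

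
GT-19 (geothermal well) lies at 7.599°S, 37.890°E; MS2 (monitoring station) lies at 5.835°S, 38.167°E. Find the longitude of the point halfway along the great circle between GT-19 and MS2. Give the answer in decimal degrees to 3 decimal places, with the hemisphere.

38.029°E

Bx = cos φ₂ cos Δλ = 0.994807,  By = cos φ₂ sin Δλ = 0.004809
φₘ = atan2(sin φ₁ + sin φ₂, √((cos φ₁ + Bx)² + By²)) = -6.71702°
λₘ = λ₁ + atan2(By, cos φ₁ + Bx) = 38.02875°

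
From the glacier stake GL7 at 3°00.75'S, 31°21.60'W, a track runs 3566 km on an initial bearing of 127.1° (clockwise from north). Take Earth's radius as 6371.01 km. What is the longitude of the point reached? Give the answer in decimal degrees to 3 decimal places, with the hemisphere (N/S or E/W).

4.312°W

GL7: φ = -3.01250°, λ = -31.36000°
δ = d/R = 3566/6371.01 = 0.559723 rad
φ₂ = arcsin(sin φ₁ cos δ + cos φ₁ sin δ cos θ)
   = arcsin(-0.05255·0.84740 + 0.99862·0.53095·-0.60321) = -21.36856°
λ₂ = λ₁ + atan2(sin θ sin δ cos φ₁, cos δ − sin φ₁ sin φ₂) = -4.31186°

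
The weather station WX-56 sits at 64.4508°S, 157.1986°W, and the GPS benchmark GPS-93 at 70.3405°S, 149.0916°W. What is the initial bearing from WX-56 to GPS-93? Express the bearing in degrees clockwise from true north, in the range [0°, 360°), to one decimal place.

155.8°

Δλ = 8.1070°
y = sin Δλ · cos φ₂ = 0.047444
x = cos φ₁ sin φ₂ − sin φ₁ cos φ₂ cos Δλ = -0.105647
θ = atan2(y, x) = 155.8161° → 155.8161° (mod 360°)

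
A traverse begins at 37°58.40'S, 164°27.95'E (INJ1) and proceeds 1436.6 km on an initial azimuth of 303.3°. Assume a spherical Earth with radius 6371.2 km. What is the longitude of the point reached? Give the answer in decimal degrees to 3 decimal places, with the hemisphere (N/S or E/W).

151.980°E

INJ1: φ = -37.97333°, λ = +164.46583°
δ = d/R = 1436.6/6371.2 = 0.225483 rad
φ₂ = arcsin(sin φ₁ cos δ + cos φ₁ sin δ cos θ)
   = arcsin(-0.61529·0.97469 + 0.78830·0.22358·0.54902) = -30.19578°
λ₂ = λ₁ + atan2(sin θ sin δ cos φ₁, cos δ − sin φ₁ sin φ₂) = 151.97965°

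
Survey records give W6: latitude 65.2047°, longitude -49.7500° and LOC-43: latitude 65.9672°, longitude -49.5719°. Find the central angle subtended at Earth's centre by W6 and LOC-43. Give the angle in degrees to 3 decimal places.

Δφ = 0.7625°,  Δλ = 0.1781°
a = sin²(Δφ/2) + cos φ₁ cos φ₂ sin²(Δλ/2) = 0.000045
c = 2·arcsin(√a) = 0.013370 rad = 0.7660°

0.766°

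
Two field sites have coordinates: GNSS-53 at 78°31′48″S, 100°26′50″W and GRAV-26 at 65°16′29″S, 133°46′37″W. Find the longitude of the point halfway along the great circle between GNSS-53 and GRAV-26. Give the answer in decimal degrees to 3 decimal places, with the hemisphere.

123.187°W

GNSS-53: φ = -78.53000°, λ = -100.44722°
GRAV-26: φ = -65.27472°, λ = -133.77694°
Bx = cos φ₂ cos Δλ = 0.349472,  By = cos φ₂ sin Δλ = -0.229820
φₘ = atan2(sin φ₁ + sin φ₂, √((cos φ₁ + Bx)² + By²)) = -72.52356°
λₘ = λ₁ + atan2(By, cos φ₁ + Bx) = -123.18721°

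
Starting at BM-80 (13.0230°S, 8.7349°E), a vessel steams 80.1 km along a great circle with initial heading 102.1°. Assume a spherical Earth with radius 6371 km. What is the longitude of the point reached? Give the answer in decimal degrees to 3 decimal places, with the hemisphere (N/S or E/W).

9.458°E

δ = d/R = 80.1/6371 = 0.012573 rad
φ₂ = arcsin(sin φ₁ cos δ + cos φ₁ sin δ cos θ)
   = arcsin(-0.22534·0.99992 + 0.97428·0.01257·-0.20962) = -13.17299°
λ₂ = λ₁ + atan2(sin θ sin δ cos φ₁, cos δ − sin φ₁ sin φ₂) = 9.45829°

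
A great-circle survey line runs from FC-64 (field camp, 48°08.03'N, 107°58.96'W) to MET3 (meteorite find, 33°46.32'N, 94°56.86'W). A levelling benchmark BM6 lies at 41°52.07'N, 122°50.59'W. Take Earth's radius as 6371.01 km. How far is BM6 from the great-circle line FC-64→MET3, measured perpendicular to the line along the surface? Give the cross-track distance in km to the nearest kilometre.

FC-64: φ = +48.13383°, λ = -107.98267°
MET3: φ = +33.77200°, λ = -94.94767°
BM6: φ = +41.86783°, λ = -122.84317°
δ₁₃ = central angle FC-64→BM6 = 0.212992 rad  (haversine)
θ₁₃ = bearing FC-64→BM6 = 244.622°,  θ₁₂ = bearing FC-64→MET3 = 141.068°
dₓₜ = R·arcsin(sin δ₁₃ · sin(θ₁₃ − θ₁₂)) = 6371.01·arcsin(0.21139·sin(103.554°)) = 1318.624 km
|dₓₜ| = 1318.624 km

1319 km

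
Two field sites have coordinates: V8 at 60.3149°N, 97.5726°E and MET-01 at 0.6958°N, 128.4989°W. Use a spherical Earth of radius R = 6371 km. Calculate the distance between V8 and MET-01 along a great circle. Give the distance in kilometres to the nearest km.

12170 km

Δφ = -59.6191°,  Δλ = 133.9285°
a = sin²(Δφ/2) + cos φ₁ cos φ₂ sin²(Δλ/2) = 0.666499
c = 2·arcsin(√a) = 1.910277 rad = 109.4508°
d = R·c = 6371 × 1.910277 = 12170.4 km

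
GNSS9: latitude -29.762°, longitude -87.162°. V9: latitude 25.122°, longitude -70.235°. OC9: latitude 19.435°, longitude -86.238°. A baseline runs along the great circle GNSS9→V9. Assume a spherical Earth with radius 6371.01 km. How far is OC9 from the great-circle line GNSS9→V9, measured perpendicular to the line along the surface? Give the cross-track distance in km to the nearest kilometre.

1432 km

δ₁₃ = central angle GNSS9→OC9 = 0.858790 rad  (haversine)
θ₁₃ = bearing GNSS9→OC9 = 1.151°,  θ₁₂ = bearing GNSS9→V9 = 18.269°
dₓₜ = R·arcsin(sin δ₁₃ · sin(θ₁₃ − θ₁₂)) = 6371.01·arcsin(0.75705·sin(-17.118°)) = -1431.714 km
|dₓₜ| = 1431.714 km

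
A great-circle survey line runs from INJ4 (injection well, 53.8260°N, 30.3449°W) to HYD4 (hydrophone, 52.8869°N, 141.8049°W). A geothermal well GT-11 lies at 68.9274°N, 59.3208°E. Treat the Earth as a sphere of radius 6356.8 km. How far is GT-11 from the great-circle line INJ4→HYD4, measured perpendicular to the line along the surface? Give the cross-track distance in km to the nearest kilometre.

δ₁₃ = central angle INJ4→GT-11 = 0.715929 rad  (haversine)
θ₁₃ = bearing INJ4→GT-11 = 33.218°,  θ₁₂ = bearing INJ4→HYD4 = 319.126°
dₓₜ = R·arcsin(sin δ₁₃ · sin(θ₁₃ − θ₁₂)) = 6356.8·arcsin(0.65632·sin(-285.909°)) = 4342.179 km
|dₓₜ| = 4342.179 km

4342 km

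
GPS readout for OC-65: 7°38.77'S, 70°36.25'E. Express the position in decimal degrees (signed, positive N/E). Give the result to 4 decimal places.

lat: 7.6462° S → -7.6462°
lon: 70.6042° E → +70.6042°

-7.6462°, +70.6042°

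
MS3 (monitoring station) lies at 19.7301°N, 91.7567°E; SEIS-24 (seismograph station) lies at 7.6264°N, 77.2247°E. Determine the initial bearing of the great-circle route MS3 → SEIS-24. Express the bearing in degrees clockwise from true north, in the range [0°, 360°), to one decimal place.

Δλ = -14.5320°
y = sin Δλ · cos φ₂ = -0.248701
x = cos φ₁ sin φ₂ − sin φ₁ cos φ₂ cos Δλ = -0.198977
θ = atan2(y, x) = -128.6621° → 231.3379° (mod 360°)

231.3°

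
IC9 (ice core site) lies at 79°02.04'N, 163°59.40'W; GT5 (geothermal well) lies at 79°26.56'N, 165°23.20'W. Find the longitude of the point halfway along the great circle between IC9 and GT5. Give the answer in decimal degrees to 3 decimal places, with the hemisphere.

164.675°W

IC9: φ = +79.03400°, λ = -163.99000°
GT5: φ = +79.44267°, λ = -165.38667°
Bx = cos φ₂ cos Δλ = 0.183165,  By = cos φ₂ sin Δλ = -0.004466
φₘ = atan2(sin φ₁ + sin φ₂, √((cos φ₁ + Bx)² + By²)) = 79.23911°
λₘ = λ₁ + atan2(By, cos φ₁ + Bx) = -164.67523°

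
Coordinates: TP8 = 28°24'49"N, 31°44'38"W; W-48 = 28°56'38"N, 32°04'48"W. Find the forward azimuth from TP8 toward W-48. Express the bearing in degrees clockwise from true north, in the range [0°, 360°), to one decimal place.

TP8: φ = +28.41361°, λ = -31.74389°
W-48: φ = +28.94389°, λ = -32.08000°
Δλ = -0.3361°
y = sin Δλ · cos φ₂ = -0.005133
x = cos φ₁ sin φ₂ − sin φ₁ cos φ₂ cos Δλ = 0.009262
θ = atan2(y, x) = -28.9972° → 331.0028° (mod 360°)

331.0°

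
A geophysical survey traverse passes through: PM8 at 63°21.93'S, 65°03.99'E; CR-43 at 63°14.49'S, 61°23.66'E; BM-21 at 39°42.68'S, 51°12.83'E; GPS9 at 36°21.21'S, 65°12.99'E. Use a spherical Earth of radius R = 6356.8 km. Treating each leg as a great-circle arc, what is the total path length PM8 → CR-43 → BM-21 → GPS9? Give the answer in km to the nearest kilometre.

4157 km

PM8: φ = -63.36550°, λ = +65.06650°
CR-43: φ = -63.24150°, λ = +61.39433°
BM-21: φ = -39.71133°, λ = +51.21383°
GPS9: φ = -36.35350°, λ = +65.21650°
PM8→CR-43: c = 0.028871 rad, d = 183.53 km
CR-43→BM-21: c = 0.424130 rad, d = 2696.11 km
BM-21→GPS9: c = 0.200973 rad, d = 1277.54 km
Total = 183.53 + 2696.11 + 1277.54 = 4157.18 km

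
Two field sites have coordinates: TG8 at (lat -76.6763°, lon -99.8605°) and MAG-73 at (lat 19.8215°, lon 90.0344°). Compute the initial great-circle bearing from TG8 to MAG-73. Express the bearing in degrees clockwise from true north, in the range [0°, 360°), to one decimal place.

Δλ = -170.1051°
y = sin Δλ · cos φ₂ = -0.161660
x = cos φ₁ sin φ₂ − sin φ₁ cos φ₂ cos Δλ = -0.823670
θ = atan2(y, x) = -168.8958° → 191.1042° (mod 360°)

191.1°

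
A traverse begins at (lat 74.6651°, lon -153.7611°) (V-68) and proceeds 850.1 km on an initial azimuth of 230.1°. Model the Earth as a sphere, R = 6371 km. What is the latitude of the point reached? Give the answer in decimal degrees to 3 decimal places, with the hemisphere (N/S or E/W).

68.948°N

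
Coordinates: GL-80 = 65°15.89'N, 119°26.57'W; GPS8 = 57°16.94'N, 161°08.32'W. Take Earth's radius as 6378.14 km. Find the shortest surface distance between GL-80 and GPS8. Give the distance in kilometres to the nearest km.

GL-80: φ = +65.26483°, λ = -119.44283°
GPS8: φ = +57.28233°, λ = -161.13867°
Δφ = -7.9825°,  Δλ = -41.6958°
a = sin²(Δφ/2) + cos φ₁ cos φ₂ sin²(Δλ/2) = 0.033489
c = 2·arcsin(√a) = 0.368075 rad = 21.0892°
d = R·c = 6378.14 × 0.368075 = 2347.6 km

2348 km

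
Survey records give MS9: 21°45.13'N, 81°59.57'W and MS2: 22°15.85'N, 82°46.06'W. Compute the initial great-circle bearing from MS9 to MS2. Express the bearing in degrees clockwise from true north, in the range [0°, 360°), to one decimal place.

305.6°

MS9: φ = +21.75217°, λ = -81.99283°
MS2: φ = +22.26417°, λ = -82.76767°
Δλ = -0.7748°
y = sin Δλ · cos φ₂ = -0.012515
x = cos φ₁ sin φ₂ − sin φ₁ cos φ₂ cos Δλ = 0.008967
θ = atan2(y, x) = -54.3770° → 305.6230° (mod 360°)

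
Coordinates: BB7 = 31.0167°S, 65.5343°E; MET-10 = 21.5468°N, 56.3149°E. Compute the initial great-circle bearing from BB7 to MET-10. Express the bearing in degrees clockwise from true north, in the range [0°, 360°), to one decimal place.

349.3°

Δλ = -9.2194°
y = sin Δλ · cos φ₂ = -0.149019
x = cos φ₁ sin φ₂ − sin φ₁ cos φ₂ cos Δλ = 0.787836
θ = atan2(y, x) = -10.7110° → 349.2890° (mod 360°)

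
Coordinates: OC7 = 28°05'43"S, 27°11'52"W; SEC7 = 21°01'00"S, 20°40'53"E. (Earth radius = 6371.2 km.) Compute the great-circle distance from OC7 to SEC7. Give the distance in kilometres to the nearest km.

4876 km

OC7: φ = -28.09528°, λ = -27.19778°
SEC7: φ = -21.01667°, λ = +20.68139°
Δφ = 7.0786°,  Δλ = 47.8792°
a = sin²(Δφ/2) + cos φ₁ cos φ₂ sin²(Δλ/2) = 0.139399
c = 2·arcsin(√a) = 0.765259 rad = 43.8461°
d = R·c = 6371.2 × 0.765259 = 4875.6 km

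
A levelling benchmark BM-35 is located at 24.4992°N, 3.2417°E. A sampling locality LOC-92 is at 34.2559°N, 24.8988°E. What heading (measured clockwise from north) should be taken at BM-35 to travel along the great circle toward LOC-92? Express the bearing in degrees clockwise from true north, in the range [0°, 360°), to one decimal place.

57.6°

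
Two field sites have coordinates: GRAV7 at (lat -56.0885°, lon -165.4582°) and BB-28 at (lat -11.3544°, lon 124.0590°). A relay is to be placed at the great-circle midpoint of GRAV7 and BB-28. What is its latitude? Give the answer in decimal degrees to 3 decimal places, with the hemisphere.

38.739°S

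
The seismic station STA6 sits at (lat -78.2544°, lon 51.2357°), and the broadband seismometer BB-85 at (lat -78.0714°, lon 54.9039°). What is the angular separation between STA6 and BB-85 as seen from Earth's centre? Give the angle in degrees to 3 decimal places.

Δφ = 0.1830°,  Δλ = 3.6682°
a = sin²(Δφ/2) + cos φ₁ cos φ₂ sin²(Δλ/2) = 0.000046
c = 2·arcsin(√a) = 0.013513 rad = 0.7742°

0.774°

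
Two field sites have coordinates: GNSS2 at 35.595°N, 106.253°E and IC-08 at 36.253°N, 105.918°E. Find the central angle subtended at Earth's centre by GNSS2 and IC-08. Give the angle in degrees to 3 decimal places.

Δφ = 0.6580°,  Δλ = -0.3350°
a = sin²(Δφ/2) + cos φ₁ cos φ₂ sin²(Δλ/2) = 0.000039
c = 2·arcsin(√a) = 0.012422 rad = 0.7117°

0.712°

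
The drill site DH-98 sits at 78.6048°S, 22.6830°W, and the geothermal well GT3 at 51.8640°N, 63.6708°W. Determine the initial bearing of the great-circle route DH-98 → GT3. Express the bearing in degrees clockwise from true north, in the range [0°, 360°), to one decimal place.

Δλ = -40.9878°
y = sin Δλ · cos φ₂ = -0.405037
x = cos φ₁ sin φ₂ − sin φ₁ cos φ₂ cos Δλ = 0.612356
θ = atan2(y, x) = -33.4823° → 326.5177° (mod 360°)

326.5°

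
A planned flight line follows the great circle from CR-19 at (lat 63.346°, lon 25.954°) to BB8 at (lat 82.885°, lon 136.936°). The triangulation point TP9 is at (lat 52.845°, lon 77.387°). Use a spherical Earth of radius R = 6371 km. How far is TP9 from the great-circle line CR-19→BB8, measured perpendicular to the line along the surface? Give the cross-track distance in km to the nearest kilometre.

3006 km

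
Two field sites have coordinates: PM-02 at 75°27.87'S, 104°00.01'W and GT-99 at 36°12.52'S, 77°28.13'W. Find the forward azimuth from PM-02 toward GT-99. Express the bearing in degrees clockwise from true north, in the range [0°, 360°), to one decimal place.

PM-02: φ = -75.46450°, λ = -104.00017°
GT-99: φ = -36.20867°, λ = -77.46883°
Δλ = 26.5313°
y = sin Δλ · cos φ₂ = 0.360419
x = cos φ₁ sin φ₂ − sin φ₁ cos φ₂ cos Δλ = 0.550532
θ = atan2(y, x) = 33.2117° → 33.2117° (mod 360°)

33.2°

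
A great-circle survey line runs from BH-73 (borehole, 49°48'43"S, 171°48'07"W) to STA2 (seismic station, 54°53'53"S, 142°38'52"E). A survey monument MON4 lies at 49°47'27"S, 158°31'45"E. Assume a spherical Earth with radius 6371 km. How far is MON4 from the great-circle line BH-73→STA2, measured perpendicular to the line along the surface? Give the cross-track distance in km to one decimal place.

BH-73: φ = -49.81194°, λ = -171.80194°
STA2: φ = -54.89806°, λ = +142.64778°
MON4: φ = -49.79083°, λ = +158.52917°
δ₁₃ = central angle BH-73→MON4 = 0.332023 rad  (haversine)
θ₁₃ = bearing BH-73→MON4 = 258.625°,  θ₁₂ = bearing BH-73→STA2 = 241.777°
dₓₜ = R·arcsin(sin δ₁₃ · sin(θ₁₃ − θ₁₂)) = 6371·arcsin(0.32596·sin(16.848°)) = 602.778 km
|dₓₜ| = 602.778 km

602.8 km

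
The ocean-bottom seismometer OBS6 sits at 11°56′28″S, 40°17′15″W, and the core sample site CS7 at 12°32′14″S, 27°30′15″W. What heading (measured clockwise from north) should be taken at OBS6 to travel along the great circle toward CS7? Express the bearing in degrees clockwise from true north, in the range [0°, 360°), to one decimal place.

OBS6: φ = -11.94111°, λ = -40.28750°
CS7: φ = -12.53722°, λ = -27.50417°
Δλ = 12.7833°
y = sin Δλ · cos φ₂ = 0.215989
x = cos φ₁ sin φ₂ − sin φ₁ cos φ₂ cos Δλ = -0.015410
θ = atan2(y, x) = 94.0809° → 94.0809° (mod 360°)

94.1°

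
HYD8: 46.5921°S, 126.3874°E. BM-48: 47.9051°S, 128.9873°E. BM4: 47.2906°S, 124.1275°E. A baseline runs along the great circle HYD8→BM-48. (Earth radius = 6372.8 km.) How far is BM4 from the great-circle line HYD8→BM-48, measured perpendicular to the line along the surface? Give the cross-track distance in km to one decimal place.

δ₁₃ = central angle HYD8→BM4 = 0.029559 rad  (haversine)
θ₁₃ = bearing HYD8→BM4 = 244.821°,  θ₁₂ = bearing HYD8→BM-48 = 127.597°
dₓₜ = R·arcsin(sin δ₁₃ · sin(θ₁₃ − θ₁₂)) = 6372.8·arcsin(0.02955·sin(117.223°)) = 167.502 km
|dₓₜ| = 167.502 km

167.5 km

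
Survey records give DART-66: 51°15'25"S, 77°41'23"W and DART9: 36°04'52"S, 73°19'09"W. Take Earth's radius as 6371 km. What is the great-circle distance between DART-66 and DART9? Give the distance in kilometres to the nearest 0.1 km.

1722.9 km

DART-66: φ = -51.25694°, λ = -77.68972°
DART9: φ = -36.08111°, λ = -73.31917°
Δφ = 15.1758°,  Δλ = 4.3706°
a = sin²(Δφ/2) + cos φ₁ cos φ₂ sin²(Δλ/2) = 0.018172
c = 2·arcsin(√a) = 0.270430 rad = 15.4945°
d = R·c = 6371 × 0.270430 = 1722.9 km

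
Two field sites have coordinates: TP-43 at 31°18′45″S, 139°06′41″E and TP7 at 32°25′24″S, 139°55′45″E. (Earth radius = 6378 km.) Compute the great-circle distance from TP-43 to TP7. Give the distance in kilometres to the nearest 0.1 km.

TP-43: φ = -31.31250°, λ = +139.11139°
TP7: φ = -32.42333°, λ = +139.92917°
Δφ = -1.1108°,  Δλ = 0.8178°
a = sin²(Δφ/2) + cos φ₁ cos φ₂ sin²(Δλ/2) = 0.000131
c = 2·arcsin(√a) = 0.022865 rad = 1.3101°
d = R·c = 6378 × 0.022865 = 145.8 km

145.8 km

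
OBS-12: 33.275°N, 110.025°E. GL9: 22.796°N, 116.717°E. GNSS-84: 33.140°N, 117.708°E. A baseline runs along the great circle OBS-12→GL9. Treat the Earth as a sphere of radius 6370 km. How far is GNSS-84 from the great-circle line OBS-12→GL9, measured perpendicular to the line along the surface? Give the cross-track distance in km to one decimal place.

δ₁₃ = central angle OBS-12→GNSS-84 = 0.112195 rad  (haversine)
θ₁₃ = bearing OBS-12→GNSS-84 = 89.095°,  θ₁₂ = bearing OBS-12→GL9 = 148.948°
dₓₜ = R·arcsin(sin δ₁₃ · sin(θ₁₃ − θ₁₂)) = 6370·arcsin(0.11196·sin(-59.853°)) = -617.685 km
|dₓₜ| = 617.685 km

617.7 km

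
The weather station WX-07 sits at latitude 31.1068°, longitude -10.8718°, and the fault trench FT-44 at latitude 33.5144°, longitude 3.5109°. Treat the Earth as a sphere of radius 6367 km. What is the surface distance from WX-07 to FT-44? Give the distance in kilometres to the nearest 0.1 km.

1375.8 km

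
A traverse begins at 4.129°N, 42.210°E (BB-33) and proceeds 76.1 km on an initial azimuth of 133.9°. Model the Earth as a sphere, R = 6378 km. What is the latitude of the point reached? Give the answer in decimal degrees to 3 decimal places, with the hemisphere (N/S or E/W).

δ = d/R = 76.1/6378 = 0.011932 rad
φ₂ = arcsin(sin φ₁ cos δ + cos φ₁ sin δ cos θ)
   = arcsin(0.07200·0.99993 + 0.99740·0.01193·-0.69340) = 3.65482°
λ₂ = λ₁ + atan2(sin θ sin δ cos φ₁, cos δ − sin φ₁ sin φ₂) = 42.70359°

3.655°N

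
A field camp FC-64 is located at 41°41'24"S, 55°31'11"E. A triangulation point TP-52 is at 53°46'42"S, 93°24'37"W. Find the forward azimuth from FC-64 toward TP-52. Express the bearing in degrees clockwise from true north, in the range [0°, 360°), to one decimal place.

198.0°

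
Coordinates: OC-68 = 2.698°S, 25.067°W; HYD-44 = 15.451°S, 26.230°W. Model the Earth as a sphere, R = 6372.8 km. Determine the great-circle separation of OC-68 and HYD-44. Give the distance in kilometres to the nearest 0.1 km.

Δφ = -12.7530°,  Δλ = -1.1630°
a = sin²(Δφ/2) + cos φ₁ cos φ₂ sin²(Δλ/2) = 0.012434
c = 2·arcsin(√a) = 0.223479 rad = 12.8044°
d = R·c = 6372.8 × 0.223479 = 1424.2 km

1424.2 km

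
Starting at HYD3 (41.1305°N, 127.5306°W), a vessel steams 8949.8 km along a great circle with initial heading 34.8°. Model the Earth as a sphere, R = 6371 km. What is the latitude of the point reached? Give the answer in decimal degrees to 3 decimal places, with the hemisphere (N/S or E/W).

45.947°N

δ = d/R = 8949.8/6371 = 1.404772 rad
φ₂ = arcsin(sin φ₁ cos δ + cos φ₁ sin δ cos θ)
   = arcsin(0.65778·0.16526 + 0.75321·0.98625·0.82115) = 45.94742°
λ₂ = λ₁ + atan2(sin θ sin δ cos φ₁, cos δ − sin φ₁ sin φ₂) = -1.57853°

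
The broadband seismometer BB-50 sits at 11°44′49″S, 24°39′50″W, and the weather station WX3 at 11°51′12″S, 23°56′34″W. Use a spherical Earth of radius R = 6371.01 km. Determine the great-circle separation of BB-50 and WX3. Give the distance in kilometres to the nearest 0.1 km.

79.4 km

BB-50: φ = -11.74694°, λ = -24.66389°
WX3: φ = -11.85333°, λ = -23.94278°
Δφ = -0.1064°,  Δλ = 0.7211°
a = sin²(Δφ/2) + cos φ₁ cos φ₂ sin²(Δλ/2) = 0.000039
c = 2·arcsin(√a) = 0.012459 rad = 0.7138°
d = R·c = 6371.01 × 0.012459 = 79.4 km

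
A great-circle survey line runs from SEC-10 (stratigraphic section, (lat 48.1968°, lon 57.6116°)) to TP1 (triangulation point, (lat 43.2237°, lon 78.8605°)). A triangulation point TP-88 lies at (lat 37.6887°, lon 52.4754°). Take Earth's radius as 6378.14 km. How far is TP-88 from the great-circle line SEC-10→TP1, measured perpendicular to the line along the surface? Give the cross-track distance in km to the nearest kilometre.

1219 km

δ₁₃ = central angle SEC-10→TP-88 = 0.194672 rad  (haversine)
θ₁₃ = bearing SEC-10→TP-88 = 201.483°,  θ₁₂ = bearing SEC-10→TP1 = 100.670°
dₓₜ = R·arcsin(sin δ₁₃ · sin(θ₁₃ − θ₁₂)) = 6378.14·arcsin(0.19345·sin(100.812°)) = 1219.329 km
|dₓₜ| = 1219.329 km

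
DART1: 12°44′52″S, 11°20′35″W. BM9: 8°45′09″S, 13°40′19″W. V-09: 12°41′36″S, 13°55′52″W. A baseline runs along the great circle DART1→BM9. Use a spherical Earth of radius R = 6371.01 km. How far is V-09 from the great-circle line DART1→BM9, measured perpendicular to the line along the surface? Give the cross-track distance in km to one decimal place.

DART1: φ = -12.74778°, λ = -11.34306°
BM9: φ = -8.75250°, λ = -13.67194°
V-09: φ = -12.69333°, λ = -13.93111°
δ₁₃ = central angle DART1→V-09 = 0.044071 rad  (haversine)
θ₁₃ = bearing DART1→V-09 = 270.950°,  θ₁₂ = bearing DART1→BM9 = 329.975°
dₓₜ = R·arcsin(sin δ₁₃ · sin(θ₁₃ − θ₁₂)) = 6371.01·arcsin(0.04406·sin(-59.025°)) = -240.718 km
|dₓₜ| = 240.718 km

240.7 km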